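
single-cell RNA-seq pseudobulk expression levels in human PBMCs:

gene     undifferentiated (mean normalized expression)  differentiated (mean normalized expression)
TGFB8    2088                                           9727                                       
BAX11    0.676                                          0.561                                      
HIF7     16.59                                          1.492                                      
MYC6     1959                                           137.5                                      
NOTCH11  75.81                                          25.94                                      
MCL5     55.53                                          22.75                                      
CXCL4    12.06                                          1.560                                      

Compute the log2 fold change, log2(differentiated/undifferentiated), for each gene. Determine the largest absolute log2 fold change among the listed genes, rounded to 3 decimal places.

3.833

log2(9727/2088) = 2.220  (TGFB8)
log2(0.561/0.676) = -0.269  (BAX11)
log2(1.492/16.59) = -3.475  (HIF7)
log2(137.5/1959) = -3.833  (MYC6)
log2(25.94/75.81) = -1.547  (NOTCH11)
log2(22.75/55.53) = -1.287  (MCL5)
log2(1.560/12.06) = -2.951  (CXCL4)
The largest magnitude belongs to MYC6.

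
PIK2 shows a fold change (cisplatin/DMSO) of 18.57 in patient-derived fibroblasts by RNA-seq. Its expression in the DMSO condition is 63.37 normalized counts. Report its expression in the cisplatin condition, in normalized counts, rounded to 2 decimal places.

cisplatin expression = 63.37 × 18.57 = 1176.78

1176.78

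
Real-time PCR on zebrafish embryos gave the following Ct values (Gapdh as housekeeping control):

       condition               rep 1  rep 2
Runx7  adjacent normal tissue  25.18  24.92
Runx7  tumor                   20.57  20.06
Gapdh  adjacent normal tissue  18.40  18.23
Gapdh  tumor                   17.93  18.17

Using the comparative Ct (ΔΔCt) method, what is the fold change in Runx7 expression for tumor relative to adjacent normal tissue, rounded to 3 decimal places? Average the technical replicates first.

Mean Ct: Runx7 adjacent normal tissue 25.050; Runx7 tumor 20.315; Gapdh adjacent normal tissue 18.315; Gapdh tumor 18.050
ΔCt(adjacent normal tissue) = 25.050 − 18.315 = 6.735
ΔCt(tumor) = 20.315 − 18.050 = 2.265
ΔΔCt = 2.265 − 6.735 = -4.470
Fold change = 2^(−(-4.470)) = 2^4.470 = 22.1618

22.162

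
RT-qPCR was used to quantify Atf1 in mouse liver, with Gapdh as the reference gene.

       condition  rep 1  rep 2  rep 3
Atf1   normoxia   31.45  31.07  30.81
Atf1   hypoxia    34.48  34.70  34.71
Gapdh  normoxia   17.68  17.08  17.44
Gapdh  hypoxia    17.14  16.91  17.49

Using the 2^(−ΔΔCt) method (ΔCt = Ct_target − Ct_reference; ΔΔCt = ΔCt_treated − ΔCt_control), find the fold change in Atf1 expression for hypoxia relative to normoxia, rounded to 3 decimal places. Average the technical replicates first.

Mean Ct: Atf1 normoxia 31.110; Atf1 hypoxia 34.630; Gapdh normoxia 17.400; Gapdh hypoxia 17.180
ΔCt(normoxia) = 31.110 − 17.400 = 13.710
ΔCt(hypoxia) = 34.630 − 17.180 = 17.450
ΔΔCt = 17.450 − 13.710 = 3.740
Fold change = 2^(−3.740) = 0.0748

0.075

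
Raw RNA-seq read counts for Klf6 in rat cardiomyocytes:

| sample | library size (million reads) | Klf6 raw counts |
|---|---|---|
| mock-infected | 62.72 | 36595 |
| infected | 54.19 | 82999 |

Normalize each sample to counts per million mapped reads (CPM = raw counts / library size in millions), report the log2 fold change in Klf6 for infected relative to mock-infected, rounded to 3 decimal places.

CPM(mock-infected) = 36595 / 62.72 = 583.4662
CPM(infected) = 82999 / 54.19 = 1531.6295
Fold change = 1531.6295 / 583.4662 = 2.62505
log2(2.62505) = 1.3923

1.392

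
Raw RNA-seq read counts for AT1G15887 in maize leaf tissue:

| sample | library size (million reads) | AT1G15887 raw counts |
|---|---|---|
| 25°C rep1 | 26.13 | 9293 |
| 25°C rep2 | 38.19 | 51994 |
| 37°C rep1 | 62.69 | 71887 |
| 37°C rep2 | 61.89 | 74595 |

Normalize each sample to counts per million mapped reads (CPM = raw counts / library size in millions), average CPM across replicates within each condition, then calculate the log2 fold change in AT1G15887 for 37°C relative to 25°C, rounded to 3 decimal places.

0.454

CPM(25°C rep1) = 9293 / 26.13 = 355.6449
CPM(25°C rep2) = 51994 / 38.19 = 1361.4559
CPM(37°C rep1) = 71887 / 62.69 = 1146.7060
CPM(37°C rep2) = 74595 / 61.89 = 1205.2836
mean CPM(25°C) = 858.5504; mean CPM(37°C) = 1175.9948
Fold change = 1175.9948 / 858.5504 = 1.36974
log2(1.36974) = 0.4539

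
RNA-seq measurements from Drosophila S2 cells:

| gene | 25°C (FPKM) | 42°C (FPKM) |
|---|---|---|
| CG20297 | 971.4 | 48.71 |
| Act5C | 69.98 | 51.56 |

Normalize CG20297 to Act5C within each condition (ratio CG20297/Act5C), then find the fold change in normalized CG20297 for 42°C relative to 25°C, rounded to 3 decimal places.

CG20297/Act5C (25°C) = 971.4 / 69.98 = 13.881
CG20297/Act5C (42°C) = 48.71 / 51.56 = 0.94472
Fold change = 0.94472 / 13.881 = 0.0681

0.068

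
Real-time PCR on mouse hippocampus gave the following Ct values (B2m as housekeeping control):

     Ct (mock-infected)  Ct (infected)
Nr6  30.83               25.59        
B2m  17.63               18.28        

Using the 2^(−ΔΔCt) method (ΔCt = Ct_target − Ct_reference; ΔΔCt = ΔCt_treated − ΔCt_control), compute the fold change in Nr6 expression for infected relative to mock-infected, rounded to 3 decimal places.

ΔCt(mock-infected) = 30.830 − 17.630 = 13.200
ΔCt(infected) = 25.590 − 18.280 = 7.310
ΔΔCt = 7.310 − 13.200 = -5.890
Fold change = 2^(−(-5.890)) = 2^5.890 = 59.3016

59.302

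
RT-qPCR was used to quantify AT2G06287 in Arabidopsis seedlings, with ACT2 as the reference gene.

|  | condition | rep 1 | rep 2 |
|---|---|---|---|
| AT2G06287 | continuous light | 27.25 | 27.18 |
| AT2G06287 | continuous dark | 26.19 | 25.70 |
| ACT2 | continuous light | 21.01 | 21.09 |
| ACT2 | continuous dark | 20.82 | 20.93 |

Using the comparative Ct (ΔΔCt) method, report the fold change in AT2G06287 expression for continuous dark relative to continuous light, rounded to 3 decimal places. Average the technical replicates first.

2.136

Mean Ct: AT2G06287 continuous light 27.215; AT2G06287 continuous dark 25.945; ACT2 continuous light 21.050; ACT2 continuous dark 20.875
ΔCt(continuous light) = 27.215 − 21.050 = 6.165
ΔCt(continuous dark) = 25.945 − 20.875 = 5.070
ΔΔCt = 5.070 − 6.165 = -1.095
Fold change = 2^(−(-1.095)) = 2^1.095 = 2.1361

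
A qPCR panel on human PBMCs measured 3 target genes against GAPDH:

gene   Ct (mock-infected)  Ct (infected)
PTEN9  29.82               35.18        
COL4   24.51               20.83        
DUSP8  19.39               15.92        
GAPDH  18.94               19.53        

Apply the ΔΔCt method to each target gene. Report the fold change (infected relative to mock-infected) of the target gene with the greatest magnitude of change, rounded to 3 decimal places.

0.037

PTEN9: ΔΔCt = (35.18−19.53) − (29.82−18.94) = 15.65 − 10.88 = 4.77; fold change = 2^-4.77 = 0.037
COL4: ΔΔCt = (20.83−19.53) − (24.51−18.94) = 1.30 − 5.57 = -4.27; fold change = 2^4.27 = 19.293
DUSP8: ΔΔCt = (15.92−19.53) − (19.39−18.94) = -3.61 − 0.45 = -4.06; fold change = 2^4.06 = 16.679
PTEN9 has the largest |ΔΔCt| = 4.77.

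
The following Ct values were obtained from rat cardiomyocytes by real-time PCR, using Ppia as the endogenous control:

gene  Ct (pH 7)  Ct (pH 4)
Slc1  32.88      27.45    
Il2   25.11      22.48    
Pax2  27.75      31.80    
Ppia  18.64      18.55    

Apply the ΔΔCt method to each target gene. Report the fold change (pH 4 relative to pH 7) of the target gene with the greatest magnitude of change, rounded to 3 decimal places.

Slc1: ΔΔCt = (27.45−18.55) − (32.88−18.64) = 8.90 − 14.24 = -5.34; fold change = 2^5.34 = 40.504
Il2: ΔΔCt = (22.48−18.55) − (25.11−18.64) = 3.93 − 6.47 = -2.54; fold change = 2^2.54 = 5.816
Pax2: ΔΔCt = (31.80−18.55) − (27.75−18.64) = 13.25 − 9.11 = 4.14; fold change = 2^-4.14 = 0.057
Slc1 has the largest |ΔΔCt| = 5.34.

40.504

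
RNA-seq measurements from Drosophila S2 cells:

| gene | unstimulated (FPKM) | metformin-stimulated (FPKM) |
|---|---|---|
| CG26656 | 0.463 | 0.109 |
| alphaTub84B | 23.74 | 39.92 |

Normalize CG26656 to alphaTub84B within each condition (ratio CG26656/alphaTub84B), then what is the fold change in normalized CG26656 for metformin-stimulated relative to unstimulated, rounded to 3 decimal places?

0.140

CG26656/alphaTub84B (unstimulated) = 0.463 / 23.74 = 0.019503
CG26656/alphaTub84B (metformin-stimulated) = 0.109 / 39.92 = 0.0027305
Fold change = 0.0027305 / 0.019503 = 0.1400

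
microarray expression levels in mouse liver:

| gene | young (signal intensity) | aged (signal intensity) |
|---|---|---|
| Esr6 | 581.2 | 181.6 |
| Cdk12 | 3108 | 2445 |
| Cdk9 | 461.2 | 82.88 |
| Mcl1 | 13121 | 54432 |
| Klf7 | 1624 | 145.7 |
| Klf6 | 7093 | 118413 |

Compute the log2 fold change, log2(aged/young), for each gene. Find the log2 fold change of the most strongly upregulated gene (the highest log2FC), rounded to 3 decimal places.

log2(181.6/581.2) = -1.678  (Esr6)
log2(2445/3108) = -0.346  (Cdk12)
log2(82.88/461.2) = -2.476  (Cdk9)
log2(54432/13121) = 2.053  (Mcl1)
log2(145.7/1624) = -3.478  (Klf7)
log2(118413/7093) = 4.061  (Klf6)
Klf6 is most strongly upregulated.

4.061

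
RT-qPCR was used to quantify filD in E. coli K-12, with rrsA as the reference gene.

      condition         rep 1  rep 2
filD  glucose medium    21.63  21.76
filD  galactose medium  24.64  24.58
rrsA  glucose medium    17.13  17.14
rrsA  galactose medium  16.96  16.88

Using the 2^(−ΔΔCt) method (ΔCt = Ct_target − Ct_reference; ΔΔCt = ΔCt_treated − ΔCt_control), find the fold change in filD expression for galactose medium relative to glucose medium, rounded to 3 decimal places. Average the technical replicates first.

0.114

Mean Ct: filD glucose medium 21.695; filD galactose medium 24.610; rrsA glucose medium 17.135; rrsA galactose medium 16.920
ΔCt(glucose medium) = 21.695 − 17.135 = 4.560
ΔCt(galactose medium) = 24.610 − 16.920 = 7.690
ΔΔCt = 7.690 − 4.560 = 3.130
Fold change = 2^(−3.130) = 0.1142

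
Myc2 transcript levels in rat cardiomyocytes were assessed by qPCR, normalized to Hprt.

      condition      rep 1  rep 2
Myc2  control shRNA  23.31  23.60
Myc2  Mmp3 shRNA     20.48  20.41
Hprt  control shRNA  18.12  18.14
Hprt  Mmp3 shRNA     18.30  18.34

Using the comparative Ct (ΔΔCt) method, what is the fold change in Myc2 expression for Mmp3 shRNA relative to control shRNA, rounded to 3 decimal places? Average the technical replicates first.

Mean Ct: Myc2 control shRNA 23.455; Myc2 Mmp3 shRNA 20.445; Hprt control shRNA 18.130; Hprt Mmp3 shRNA 18.320
ΔCt(control shRNA) = 23.455 − 18.130 = 5.325
ΔCt(Mmp3 shRNA) = 20.445 − 18.320 = 2.125
ΔΔCt = 2.125 − 5.325 = -3.200
Fold change = 2^(−(-3.200)) = 2^3.200 = 9.1896

9.190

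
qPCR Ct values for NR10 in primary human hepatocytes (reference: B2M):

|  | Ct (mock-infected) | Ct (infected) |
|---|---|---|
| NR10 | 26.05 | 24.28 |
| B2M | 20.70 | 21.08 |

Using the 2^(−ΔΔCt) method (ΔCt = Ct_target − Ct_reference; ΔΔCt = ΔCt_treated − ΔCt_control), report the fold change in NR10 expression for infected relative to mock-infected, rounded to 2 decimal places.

ΔCt(mock-infected) = 26.050 − 20.700 = 5.350
ΔCt(infected) = 24.280 − 21.080 = 3.200
ΔΔCt = 3.200 − 5.350 = -2.150
Fold change = 2^(−(-2.150)) = 2^2.150 = 4.438

4.44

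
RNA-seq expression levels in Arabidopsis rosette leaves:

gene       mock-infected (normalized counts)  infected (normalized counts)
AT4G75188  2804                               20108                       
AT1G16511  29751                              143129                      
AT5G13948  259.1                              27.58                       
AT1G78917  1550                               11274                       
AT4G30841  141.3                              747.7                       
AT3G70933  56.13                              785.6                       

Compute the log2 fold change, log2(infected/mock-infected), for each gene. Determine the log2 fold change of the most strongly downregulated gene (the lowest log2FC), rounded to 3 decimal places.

log2(20108/2804) = 2.842  (AT4G75188)
log2(143129/29751) = 2.266  (AT1G16511)
log2(27.58/259.1) = -3.232  (AT5G13948)
log2(11274/1550) = 2.863  (AT1G78917)
log2(747.7/141.3) = 2.404  (AT4G30841)
log2(785.6/56.13) = 3.807  (AT3G70933)
AT5G13948 is most strongly downregulated.

-3.232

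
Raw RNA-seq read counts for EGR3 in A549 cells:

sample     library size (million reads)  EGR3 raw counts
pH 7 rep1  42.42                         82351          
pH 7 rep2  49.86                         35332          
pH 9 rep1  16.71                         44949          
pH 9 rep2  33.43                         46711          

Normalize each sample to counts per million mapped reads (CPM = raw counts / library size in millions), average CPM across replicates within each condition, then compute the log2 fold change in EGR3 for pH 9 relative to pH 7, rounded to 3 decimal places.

0.625

CPM(pH 7 rep1) = 82351 / 42.42 = 1941.3248
CPM(pH 7 rep2) = 35332 / 49.86 = 708.6241
CPM(pH 9 rep1) = 44949 / 16.71 = 2689.9461
CPM(pH 9 rep2) = 46711 / 33.43 = 1397.2779
mean CPM(pH 7) = 1324.9745; mean CPM(pH 9) = 2043.6120
Fold change = 2043.6120 / 1324.9745 = 1.54238
log2(1.54238) = 0.6252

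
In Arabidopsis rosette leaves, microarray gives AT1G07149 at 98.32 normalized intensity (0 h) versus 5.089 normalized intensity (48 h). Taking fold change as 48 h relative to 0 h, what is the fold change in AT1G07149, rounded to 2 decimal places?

0.05

Fold change = 5.089 / 98.32 = 0.052
AT1G07149 is downregulated.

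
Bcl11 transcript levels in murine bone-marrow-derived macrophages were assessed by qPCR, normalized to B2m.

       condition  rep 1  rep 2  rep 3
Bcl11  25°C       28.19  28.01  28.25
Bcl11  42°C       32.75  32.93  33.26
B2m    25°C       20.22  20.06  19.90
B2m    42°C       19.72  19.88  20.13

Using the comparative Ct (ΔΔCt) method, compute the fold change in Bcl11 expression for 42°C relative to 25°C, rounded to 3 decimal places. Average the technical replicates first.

0.032

Mean Ct: Bcl11 25°C 28.150; Bcl11 42°C 32.980; B2m 25°C 20.060; B2m 42°C 19.910
ΔCt(25°C) = 28.150 − 20.060 = 8.090
ΔCt(42°C) = 32.980 − 19.910 = 13.070
ΔΔCt = 13.070 − 8.090 = 4.980
Fold change = 2^(−4.980) = 0.0317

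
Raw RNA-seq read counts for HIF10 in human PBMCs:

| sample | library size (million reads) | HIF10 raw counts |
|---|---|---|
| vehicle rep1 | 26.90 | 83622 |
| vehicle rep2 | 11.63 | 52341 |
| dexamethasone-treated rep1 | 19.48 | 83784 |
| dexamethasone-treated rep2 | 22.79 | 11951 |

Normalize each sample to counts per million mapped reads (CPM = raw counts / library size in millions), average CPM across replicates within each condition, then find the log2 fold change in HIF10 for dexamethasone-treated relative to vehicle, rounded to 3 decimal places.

CPM(vehicle rep1) = 83622 / 26.90 = 3108.6245
CPM(vehicle rep2) = 52341 / 11.63 = 4500.5159
CPM(dexamethasone-treated rep1) = 83784 / 19.48 = 4301.0267
CPM(dexamethasone-treated rep2) = 11951 / 22.79 = 524.3967
mean CPM(vehicle) = 3804.5702; mean CPM(dexamethasone-treated) = 2412.7117
Fold change = 2412.7117 / 3804.5702 = 0.63416
log2(0.63416) = -0.6571

-0.657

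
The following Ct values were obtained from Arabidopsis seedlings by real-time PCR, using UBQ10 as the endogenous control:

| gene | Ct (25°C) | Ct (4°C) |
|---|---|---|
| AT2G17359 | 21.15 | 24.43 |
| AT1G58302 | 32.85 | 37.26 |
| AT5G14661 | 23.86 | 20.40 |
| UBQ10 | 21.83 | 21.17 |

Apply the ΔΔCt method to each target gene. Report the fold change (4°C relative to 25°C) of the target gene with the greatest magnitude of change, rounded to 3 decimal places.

0.030

AT2G17359: ΔΔCt = (24.43−21.17) − (21.15−21.83) = 3.26 − (-0.68) = 3.94; fold change = 2^-3.94 = 0.065
AT1G58302: ΔΔCt = (37.26−21.17) − (32.85−21.83) = 16.09 − 11.02 = 5.07; fold change = 2^-5.07 = 0.030
AT5G14661: ΔΔCt = (20.40−21.17) − (23.86−21.83) = -0.77 − 2.03 = -2.80; fold change = 2^2.80 = 6.964
AT1G58302 has the largest |ΔΔCt| = 5.07.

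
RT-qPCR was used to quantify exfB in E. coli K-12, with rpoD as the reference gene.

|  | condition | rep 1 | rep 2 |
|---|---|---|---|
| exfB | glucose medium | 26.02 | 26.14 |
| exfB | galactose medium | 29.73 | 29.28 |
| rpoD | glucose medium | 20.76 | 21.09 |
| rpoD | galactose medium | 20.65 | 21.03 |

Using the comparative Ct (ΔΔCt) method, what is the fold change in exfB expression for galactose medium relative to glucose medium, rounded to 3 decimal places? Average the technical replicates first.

0.088

Mean Ct: exfB glucose medium 26.080; exfB galactose medium 29.505; rpoD glucose medium 20.925; rpoD galactose medium 20.840
ΔCt(glucose medium) = 26.080 − 20.925 = 5.155
ΔCt(galactose medium) = 29.505 − 20.840 = 8.665
ΔΔCt = 8.665 − 5.155 = 3.510
Fold change = 2^(−3.510) = 0.0878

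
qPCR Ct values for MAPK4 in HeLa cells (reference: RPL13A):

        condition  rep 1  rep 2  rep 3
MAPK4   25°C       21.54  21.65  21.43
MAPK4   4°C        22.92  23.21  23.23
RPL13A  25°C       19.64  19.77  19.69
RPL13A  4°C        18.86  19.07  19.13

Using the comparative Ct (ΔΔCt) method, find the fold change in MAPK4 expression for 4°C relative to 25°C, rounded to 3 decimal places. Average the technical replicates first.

Mean Ct: MAPK4 25°C 21.540; MAPK4 4°C 23.120; RPL13A 25°C 19.700; RPL13A 4°C 19.020
ΔCt(25°C) = 21.540 − 19.700 = 1.840
ΔCt(4°C) = 23.120 − 19.020 = 4.100
ΔΔCt = 4.100 − 1.840 = 2.260
Fold change = 2^(−2.260) = 0.2088

0.209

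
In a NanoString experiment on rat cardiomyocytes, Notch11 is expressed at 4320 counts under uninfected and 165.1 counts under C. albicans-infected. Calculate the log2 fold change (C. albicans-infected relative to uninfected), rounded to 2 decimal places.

Fold change = 165.1 / 4320 = 0.0382
log2(0.0382) = -4.710

-4.71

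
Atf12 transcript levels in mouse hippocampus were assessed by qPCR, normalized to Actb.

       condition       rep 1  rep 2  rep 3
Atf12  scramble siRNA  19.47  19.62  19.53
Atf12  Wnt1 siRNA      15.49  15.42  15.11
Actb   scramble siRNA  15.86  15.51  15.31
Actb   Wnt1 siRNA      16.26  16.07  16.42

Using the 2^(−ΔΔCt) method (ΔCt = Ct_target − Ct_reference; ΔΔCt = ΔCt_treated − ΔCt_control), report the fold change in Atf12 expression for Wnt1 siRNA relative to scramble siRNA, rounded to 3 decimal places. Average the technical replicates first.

29.651

Mean Ct: Atf12 scramble siRNA 19.540; Atf12 Wnt1 siRNA 15.340; Actb scramble siRNA 15.560; Actb Wnt1 siRNA 16.250
ΔCt(scramble siRNA) = 19.540 − 15.560 = 3.980
ΔCt(Wnt1 siRNA) = 15.340 − 16.250 = -0.910
ΔΔCt = -0.910 − 3.980 = -4.890
Fold change = 2^(−(-4.890)) = 2^4.890 = 29.6508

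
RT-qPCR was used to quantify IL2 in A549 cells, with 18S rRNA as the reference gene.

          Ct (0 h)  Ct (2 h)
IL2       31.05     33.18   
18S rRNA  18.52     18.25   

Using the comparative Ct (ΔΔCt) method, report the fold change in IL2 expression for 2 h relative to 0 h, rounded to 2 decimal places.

0.19

ΔCt(0 h) = 31.050 − 18.520 = 12.530
ΔCt(2 h) = 33.180 − 18.250 = 14.930
ΔΔCt = 14.930 − 12.530 = 2.400
Fold change = 2^(−2.400) = 0.189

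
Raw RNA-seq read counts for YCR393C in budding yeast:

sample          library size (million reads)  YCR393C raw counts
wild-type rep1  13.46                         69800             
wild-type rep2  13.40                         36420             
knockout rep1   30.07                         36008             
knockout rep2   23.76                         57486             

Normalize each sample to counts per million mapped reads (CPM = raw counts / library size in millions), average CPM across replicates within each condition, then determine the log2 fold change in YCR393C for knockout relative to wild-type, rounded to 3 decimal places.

-1.128

CPM(wild-type rep1) = 69800 / 13.46 = 5185.7355
CPM(wild-type rep2) = 36420 / 13.40 = 2717.9104
CPM(knockout rep1) = 36008 / 30.07 = 1197.4726
CPM(knockout rep2) = 57486 / 23.76 = 2419.4444
mean CPM(wild-type) = 3951.8230; mean CPM(knockout) = 1808.4585
Fold change = 1808.4585 / 3951.8230 = 0.45763
log2(0.45763) = -1.1278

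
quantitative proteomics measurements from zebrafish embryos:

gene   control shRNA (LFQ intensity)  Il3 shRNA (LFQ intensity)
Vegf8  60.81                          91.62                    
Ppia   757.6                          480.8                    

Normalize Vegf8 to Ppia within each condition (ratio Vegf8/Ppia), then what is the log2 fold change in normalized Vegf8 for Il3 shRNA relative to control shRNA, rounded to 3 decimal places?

Vegf8/Ppia (control shRNA) = 60.81 / 757.6 = 0.080267
Vegf8/Ppia (Il3 shRNA) = 91.62 / 480.8 = 0.19056
Fold change = 0.19056 / 0.080267 = 2.3741
log2(2.3741) = 1.2474

1.247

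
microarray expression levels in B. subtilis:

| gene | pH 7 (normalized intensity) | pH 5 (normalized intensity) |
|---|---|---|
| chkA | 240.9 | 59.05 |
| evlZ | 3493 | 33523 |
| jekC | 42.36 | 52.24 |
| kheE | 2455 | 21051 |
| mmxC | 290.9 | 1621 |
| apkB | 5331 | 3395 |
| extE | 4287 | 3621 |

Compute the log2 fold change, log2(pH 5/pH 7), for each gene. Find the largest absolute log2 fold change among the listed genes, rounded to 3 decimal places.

log2(59.05/240.9) = -2.028  (chkA)
log2(33523/3493) = 3.263  (evlZ)
log2(52.24/42.36) = 0.302  (jekC)
log2(21051/2455) = 3.100  (kheE)
log2(1621/290.9) = 2.478  (mmxC)
log2(3395/5331) = -0.651  (apkB)
log2(3621/4287) = -0.244  (extE)
The largest magnitude belongs to evlZ.

3.263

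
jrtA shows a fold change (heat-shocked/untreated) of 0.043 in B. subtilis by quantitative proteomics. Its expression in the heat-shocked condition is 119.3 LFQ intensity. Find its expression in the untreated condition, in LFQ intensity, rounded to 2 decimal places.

2774.42

untreated expression = 119.3 / 0.043 = 2774.42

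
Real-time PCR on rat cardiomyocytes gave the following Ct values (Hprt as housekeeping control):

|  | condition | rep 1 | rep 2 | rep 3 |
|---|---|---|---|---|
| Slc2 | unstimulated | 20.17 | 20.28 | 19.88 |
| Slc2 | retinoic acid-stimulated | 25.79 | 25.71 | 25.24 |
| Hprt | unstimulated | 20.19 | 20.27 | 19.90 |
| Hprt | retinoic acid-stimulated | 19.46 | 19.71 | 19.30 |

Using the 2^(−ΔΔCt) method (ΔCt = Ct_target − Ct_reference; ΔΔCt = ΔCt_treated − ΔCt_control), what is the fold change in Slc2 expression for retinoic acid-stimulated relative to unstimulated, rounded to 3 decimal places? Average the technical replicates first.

0.015

Mean Ct: Slc2 unstimulated 20.110; Slc2 retinoic acid-stimulated 25.580; Hprt unstimulated 20.120; Hprt retinoic acid-stimulated 19.490
ΔCt(unstimulated) = 20.110 − 20.120 = -0.010
ΔCt(retinoic acid-stimulated) = 25.580 − 19.490 = 6.090
ΔΔCt = 6.090 − (-0.010) = 6.100
Fold change = 2^(−6.100) = 0.0146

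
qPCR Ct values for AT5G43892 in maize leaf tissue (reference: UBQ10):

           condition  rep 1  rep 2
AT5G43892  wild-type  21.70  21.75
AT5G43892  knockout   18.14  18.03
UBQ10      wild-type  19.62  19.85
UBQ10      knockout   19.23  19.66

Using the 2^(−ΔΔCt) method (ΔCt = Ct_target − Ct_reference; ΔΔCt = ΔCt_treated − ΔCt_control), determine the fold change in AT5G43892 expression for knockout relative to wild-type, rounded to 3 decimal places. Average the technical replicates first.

Mean Ct: AT5G43892 wild-type 21.725; AT5G43892 knockout 18.085; UBQ10 wild-type 19.735; UBQ10 knockout 19.445
ΔCt(wild-type) = 21.725 − 19.735 = 1.990
ΔCt(knockout) = 18.085 − 19.445 = -1.360
ΔΔCt = -1.360 − 1.990 = -3.350
Fold change = 2^(−(-3.350)) = 2^3.350 = 10.1965

10.196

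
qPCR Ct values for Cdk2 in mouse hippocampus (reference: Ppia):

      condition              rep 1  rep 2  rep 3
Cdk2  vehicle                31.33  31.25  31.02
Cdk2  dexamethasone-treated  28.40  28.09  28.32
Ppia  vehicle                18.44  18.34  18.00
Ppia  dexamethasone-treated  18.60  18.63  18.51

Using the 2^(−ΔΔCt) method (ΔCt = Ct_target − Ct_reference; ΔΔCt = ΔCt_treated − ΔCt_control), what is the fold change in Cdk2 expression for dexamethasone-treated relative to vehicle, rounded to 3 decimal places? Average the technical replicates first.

9.514

Mean Ct: Cdk2 vehicle 31.200; Cdk2 dexamethasone-treated 28.270; Ppia vehicle 18.260; Ppia dexamethasone-treated 18.580
ΔCt(vehicle) = 31.200 − 18.260 = 12.940
ΔCt(dexamethasone-treated) = 28.270 − 18.580 = 9.690
ΔΔCt = 9.690 − 12.940 = -3.250
Fold change = 2^(−(-3.250)) = 2^3.250 = 9.5137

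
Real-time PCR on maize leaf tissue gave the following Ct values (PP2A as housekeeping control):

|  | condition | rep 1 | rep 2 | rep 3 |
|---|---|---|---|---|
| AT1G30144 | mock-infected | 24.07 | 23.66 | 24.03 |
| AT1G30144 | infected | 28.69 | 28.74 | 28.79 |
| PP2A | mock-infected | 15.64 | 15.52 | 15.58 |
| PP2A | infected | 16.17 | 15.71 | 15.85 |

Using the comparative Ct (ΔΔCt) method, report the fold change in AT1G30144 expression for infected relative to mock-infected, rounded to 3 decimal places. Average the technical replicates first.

Mean Ct: AT1G30144 mock-infected 23.920; AT1G30144 infected 28.740; PP2A mock-infected 15.580; PP2A infected 15.910
ΔCt(mock-infected) = 23.920 − 15.580 = 8.340
ΔCt(infected) = 28.740 − 15.910 = 12.830
ΔΔCt = 12.830 − 8.340 = 4.490
Fold change = 2^(−4.490) = 0.0445

0.045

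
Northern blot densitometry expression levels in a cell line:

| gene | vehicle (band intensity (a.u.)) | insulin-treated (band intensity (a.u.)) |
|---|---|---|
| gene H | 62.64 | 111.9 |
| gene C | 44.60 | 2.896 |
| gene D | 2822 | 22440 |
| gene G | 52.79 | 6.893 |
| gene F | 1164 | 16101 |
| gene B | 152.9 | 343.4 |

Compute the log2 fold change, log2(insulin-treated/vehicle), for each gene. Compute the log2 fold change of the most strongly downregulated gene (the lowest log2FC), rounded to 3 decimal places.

log2(111.9/62.64) = 0.837  (gene H)
log2(2.896/44.60) = -3.945  (gene C)
log2(22440/2822) = 2.991  (gene D)
log2(6.893/52.79) = -2.937  (gene G)
log2(16101/1164) = 3.790  (gene F)
log2(343.4/152.9) = 1.167  (gene B)
gene C is most strongly downregulated.

-3.945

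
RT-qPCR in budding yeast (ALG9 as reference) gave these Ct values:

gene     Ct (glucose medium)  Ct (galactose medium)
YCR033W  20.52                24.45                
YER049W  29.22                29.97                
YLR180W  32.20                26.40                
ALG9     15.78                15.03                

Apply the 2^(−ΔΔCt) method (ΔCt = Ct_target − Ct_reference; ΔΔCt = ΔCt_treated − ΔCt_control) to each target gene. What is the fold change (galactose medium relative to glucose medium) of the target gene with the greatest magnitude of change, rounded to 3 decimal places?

33.128

YCR033W: ΔΔCt = (24.45−15.03) − (20.52−15.78) = 9.42 − 4.74 = 4.68; fold change = 2^-4.68 = 0.039
YER049W: ΔΔCt = (29.97−15.03) − (29.22−15.78) = 14.94 − 13.44 = 1.50; fold change = 2^-1.50 = 0.354
YLR180W: ΔΔCt = (26.40−15.03) − (32.20−15.78) = 11.37 − 16.42 = -5.05; fold change = 2^5.05 = 33.128
YLR180W has the largest |ΔΔCt| = 5.05.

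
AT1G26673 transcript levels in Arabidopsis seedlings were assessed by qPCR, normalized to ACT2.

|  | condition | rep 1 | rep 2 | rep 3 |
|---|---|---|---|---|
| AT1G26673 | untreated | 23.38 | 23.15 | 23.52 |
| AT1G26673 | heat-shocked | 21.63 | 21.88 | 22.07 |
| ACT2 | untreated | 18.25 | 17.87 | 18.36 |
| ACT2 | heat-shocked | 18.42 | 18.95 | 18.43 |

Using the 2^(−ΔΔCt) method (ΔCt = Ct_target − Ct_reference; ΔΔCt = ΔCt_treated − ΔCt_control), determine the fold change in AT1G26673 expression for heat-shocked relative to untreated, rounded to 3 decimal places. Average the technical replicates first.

Mean Ct: AT1G26673 untreated 23.350; AT1G26673 heat-shocked 21.860; ACT2 untreated 18.160; ACT2 heat-shocked 18.600
ΔCt(untreated) = 23.350 − 18.160 = 5.190
ΔCt(heat-shocked) = 21.860 − 18.600 = 3.260
ΔΔCt = 3.260 − 5.190 = -1.930
Fold change = 2^(−(-1.930)) = 2^1.930 = 3.8106

3.811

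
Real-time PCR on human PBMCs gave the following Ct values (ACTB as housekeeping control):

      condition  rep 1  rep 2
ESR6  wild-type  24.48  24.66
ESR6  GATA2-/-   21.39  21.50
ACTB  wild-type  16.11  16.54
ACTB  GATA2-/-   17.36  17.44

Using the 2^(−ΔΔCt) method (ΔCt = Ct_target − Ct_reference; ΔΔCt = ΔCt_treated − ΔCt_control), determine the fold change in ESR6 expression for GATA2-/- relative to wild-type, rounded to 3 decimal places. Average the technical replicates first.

18.379

Mean Ct: ESR6 wild-type 24.570; ESR6 GATA2-/- 21.445; ACTB wild-type 16.325; ACTB GATA2-/- 17.400
ΔCt(wild-type) = 24.570 − 16.325 = 8.245
ΔCt(GATA2-/-) = 21.445 − 17.400 = 4.045
ΔΔCt = 4.045 − 8.245 = -4.200
Fold change = 2^(−(-4.200)) = 2^4.200 = 18.3792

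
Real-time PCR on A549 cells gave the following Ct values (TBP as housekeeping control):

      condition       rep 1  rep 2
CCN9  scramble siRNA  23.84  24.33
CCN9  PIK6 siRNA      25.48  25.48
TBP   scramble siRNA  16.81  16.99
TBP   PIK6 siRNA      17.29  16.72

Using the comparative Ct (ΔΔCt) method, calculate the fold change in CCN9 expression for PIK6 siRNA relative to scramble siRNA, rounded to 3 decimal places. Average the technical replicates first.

0.409

Mean Ct: CCN9 scramble siRNA 24.085; CCN9 PIK6 siRNA 25.480; TBP scramble siRNA 16.900; TBP PIK6 siRNA 17.005
ΔCt(scramble siRNA) = 24.085 − 16.900 = 7.185
ΔCt(PIK6 siRNA) = 25.480 − 17.005 = 8.475
ΔΔCt = 8.475 − 7.185 = 1.290
Fold change = 2^(−1.290) = 0.4090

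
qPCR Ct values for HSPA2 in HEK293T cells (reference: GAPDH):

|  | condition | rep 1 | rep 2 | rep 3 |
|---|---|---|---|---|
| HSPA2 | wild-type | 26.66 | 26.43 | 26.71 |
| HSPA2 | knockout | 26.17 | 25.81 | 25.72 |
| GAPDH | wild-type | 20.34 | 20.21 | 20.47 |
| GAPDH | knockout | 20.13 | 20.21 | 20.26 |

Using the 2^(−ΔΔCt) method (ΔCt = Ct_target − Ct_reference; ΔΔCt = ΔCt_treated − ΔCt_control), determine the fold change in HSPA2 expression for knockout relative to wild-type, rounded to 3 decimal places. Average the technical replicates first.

Mean Ct: HSPA2 wild-type 26.600; HSPA2 knockout 25.900; GAPDH wild-type 20.340; GAPDH knockout 20.200
ΔCt(wild-type) = 26.600 − 20.340 = 6.260
ΔCt(knockout) = 25.900 − 20.200 = 5.700
ΔΔCt = 5.700 − 6.260 = -0.560
Fold change = 2^(−(-0.560)) = 2^0.560 = 1.4743

1.474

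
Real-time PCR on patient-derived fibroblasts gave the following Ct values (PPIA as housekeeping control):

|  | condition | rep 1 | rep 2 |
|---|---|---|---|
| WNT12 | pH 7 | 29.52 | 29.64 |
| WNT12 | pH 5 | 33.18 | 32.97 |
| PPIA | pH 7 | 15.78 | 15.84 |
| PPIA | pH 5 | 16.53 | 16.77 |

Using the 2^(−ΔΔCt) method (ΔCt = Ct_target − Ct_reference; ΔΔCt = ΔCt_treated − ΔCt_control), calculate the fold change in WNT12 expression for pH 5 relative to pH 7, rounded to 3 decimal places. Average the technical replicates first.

Mean Ct: WNT12 pH 7 29.580; WNT12 pH 5 33.075; PPIA pH 7 15.810; PPIA pH 5 16.650
ΔCt(pH 7) = 29.580 − 15.810 = 13.770
ΔCt(pH 5) = 33.075 − 16.650 = 16.425
ΔΔCt = 16.425 − 13.770 = 2.655
Fold change = 2^(−2.655) = 0.1588

0.159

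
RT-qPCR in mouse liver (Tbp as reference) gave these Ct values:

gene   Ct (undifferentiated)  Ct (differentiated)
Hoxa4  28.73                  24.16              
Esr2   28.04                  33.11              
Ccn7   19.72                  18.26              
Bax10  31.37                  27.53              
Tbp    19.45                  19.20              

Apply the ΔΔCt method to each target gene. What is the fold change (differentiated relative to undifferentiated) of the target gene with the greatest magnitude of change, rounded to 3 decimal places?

0.025

Hoxa4: ΔΔCt = (24.16−19.20) − (28.73−19.45) = 4.96 − 9.28 = -4.32; fold change = 2^4.32 = 19.973
Esr2: ΔΔCt = (33.11−19.20) − (28.04−19.45) = 13.91 − 8.59 = 5.32; fold change = 2^-5.32 = 0.025
Ccn7: ΔΔCt = (18.26−19.20) − (19.72−19.45) = -0.94 − 0.27 = -1.21; fold change = 2^1.21 = 2.313
Bax10: ΔΔCt = (27.53−19.20) − (31.37−19.45) = 8.33 − 11.92 = -3.59; fold change = 2^3.59 = 12.042
Esr2 has the largest |ΔΔCt| = 5.32.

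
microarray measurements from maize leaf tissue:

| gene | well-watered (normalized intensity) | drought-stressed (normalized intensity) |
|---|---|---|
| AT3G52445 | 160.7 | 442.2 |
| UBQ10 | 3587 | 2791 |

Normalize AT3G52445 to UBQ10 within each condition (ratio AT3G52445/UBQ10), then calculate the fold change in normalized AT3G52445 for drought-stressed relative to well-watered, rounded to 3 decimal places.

AT3G52445/UBQ10 (well-watered) = 160.7 / 3587 = 0.044801
AT3G52445/UBQ10 (drought-stressed) = 442.2 / 2791 = 0.15844
Fold change = 0.15844 / 0.044801 = 3.5365

3.537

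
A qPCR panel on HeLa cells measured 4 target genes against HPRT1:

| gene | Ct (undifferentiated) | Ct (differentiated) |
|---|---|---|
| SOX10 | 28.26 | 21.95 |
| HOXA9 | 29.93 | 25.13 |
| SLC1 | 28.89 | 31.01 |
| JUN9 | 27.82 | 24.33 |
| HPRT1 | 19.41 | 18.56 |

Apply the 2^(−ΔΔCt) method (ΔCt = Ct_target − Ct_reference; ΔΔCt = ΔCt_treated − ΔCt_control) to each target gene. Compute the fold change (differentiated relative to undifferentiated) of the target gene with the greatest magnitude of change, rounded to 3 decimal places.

SOX10: ΔΔCt = (21.95−18.56) − (28.26−19.41) = 3.39 − 8.85 = -5.46; fold change = 2^5.46 = 44.017
HOXA9: ΔΔCt = (25.13−18.56) − (29.93−19.41) = 6.57 − 10.52 = -3.95; fold change = 2^3.95 = 15.455
SLC1: ΔΔCt = (31.01−18.56) − (28.89−19.41) = 12.45 − 9.48 = 2.97; fold change = 2^-2.97 = 0.128
JUN9: ΔΔCt = (24.33−18.56) − (27.82−19.41) = 5.77 − 8.41 = -2.64; fold change = 2^2.64 = 6.233
SOX10 has the largest |ΔΔCt| = 5.46.

44.017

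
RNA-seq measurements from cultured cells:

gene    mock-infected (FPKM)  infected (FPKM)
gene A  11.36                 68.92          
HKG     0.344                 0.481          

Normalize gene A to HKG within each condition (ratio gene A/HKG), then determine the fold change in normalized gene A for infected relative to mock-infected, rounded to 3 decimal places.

gene A/HKG (mock-infected) = 11.36 / 0.344 = 33.023
gene A/HKG (infected) = 68.92 / 0.481 = 143.28
Fold change = 143.28 / 33.023 = 4.3389

4.339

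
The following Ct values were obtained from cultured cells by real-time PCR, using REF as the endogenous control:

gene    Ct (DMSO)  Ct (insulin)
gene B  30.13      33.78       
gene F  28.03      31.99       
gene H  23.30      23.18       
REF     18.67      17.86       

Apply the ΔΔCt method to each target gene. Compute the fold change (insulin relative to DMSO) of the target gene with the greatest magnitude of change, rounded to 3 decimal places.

0.037

gene B: ΔΔCt = (33.78−17.86) − (30.13−18.67) = 15.92 − 11.46 = 4.46; fold change = 2^-4.46 = 0.045
gene F: ΔΔCt = (31.99−17.86) − (28.03−18.67) = 14.13 − 9.36 = 4.77; fold change = 2^-4.77 = 0.037
gene H: ΔΔCt = (23.18−17.86) − (23.30−18.67) = 5.32 − 4.63 = 0.69; fold change = 2^-0.69 = 0.620
gene F has the largest |ΔΔCt| = 4.77.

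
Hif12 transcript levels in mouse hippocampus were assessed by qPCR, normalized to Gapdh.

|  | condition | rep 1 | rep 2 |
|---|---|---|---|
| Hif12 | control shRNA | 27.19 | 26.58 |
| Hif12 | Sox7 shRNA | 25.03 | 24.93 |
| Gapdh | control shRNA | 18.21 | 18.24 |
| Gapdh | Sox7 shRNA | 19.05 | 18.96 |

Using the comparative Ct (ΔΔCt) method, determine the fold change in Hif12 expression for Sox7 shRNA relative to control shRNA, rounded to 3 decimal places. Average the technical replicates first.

6.431

Mean Ct: Hif12 control shRNA 26.885; Hif12 Sox7 shRNA 24.980; Gapdh control shRNA 18.225; Gapdh Sox7 shRNA 19.005
ΔCt(control shRNA) = 26.885 − 18.225 = 8.660
ΔCt(Sox7 shRNA) = 24.980 − 19.005 = 5.975
ΔΔCt = 5.975 − 8.660 = -2.685
Fold change = 2^(−(-2.685)) = 2^2.685 = 6.4308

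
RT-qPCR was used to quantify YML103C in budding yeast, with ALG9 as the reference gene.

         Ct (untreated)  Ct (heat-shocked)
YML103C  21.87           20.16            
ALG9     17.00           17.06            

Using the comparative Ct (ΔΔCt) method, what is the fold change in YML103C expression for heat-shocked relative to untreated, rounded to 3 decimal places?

ΔCt(untreated) = 21.870 − 17.000 = 4.870
ΔCt(heat-shocked) = 20.160 − 17.060 = 3.100
ΔΔCt = 3.100 − 4.870 = -1.770
Fold change = 2^(−(-1.770)) = 2^1.770 = 3.4105

3.411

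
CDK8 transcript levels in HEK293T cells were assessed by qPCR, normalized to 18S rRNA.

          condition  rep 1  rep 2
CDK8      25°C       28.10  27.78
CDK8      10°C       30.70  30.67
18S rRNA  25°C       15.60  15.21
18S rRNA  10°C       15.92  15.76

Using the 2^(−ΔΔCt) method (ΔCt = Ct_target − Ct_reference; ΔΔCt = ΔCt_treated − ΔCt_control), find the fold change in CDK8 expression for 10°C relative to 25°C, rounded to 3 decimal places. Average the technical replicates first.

Mean Ct: CDK8 25°C 27.940; CDK8 10°C 30.685; 18S rRNA 25°C 15.405; 18S rRNA 10°C 15.840
ΔCt(25°C) = 27.940 − 15.405 = 12.535
ΔCt(10°C) = 30.685 − 15.840 = 14.845
ΔΔCt = 14.845 − 12.535 = 2.310
Fold change = 2^(−2.310) = 0.2017

0.202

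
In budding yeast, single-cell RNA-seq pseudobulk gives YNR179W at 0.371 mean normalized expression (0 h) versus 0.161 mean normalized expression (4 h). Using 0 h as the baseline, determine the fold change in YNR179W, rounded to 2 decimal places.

0.43

Fold change = 0.161 / 0.371 = 0.434
YNR179W is downregulated.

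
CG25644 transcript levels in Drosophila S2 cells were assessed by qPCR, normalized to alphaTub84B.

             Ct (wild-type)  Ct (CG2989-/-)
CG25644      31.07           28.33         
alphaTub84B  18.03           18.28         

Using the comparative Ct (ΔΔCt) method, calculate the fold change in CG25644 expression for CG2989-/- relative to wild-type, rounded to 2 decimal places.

7.94

ΔCt(wild-type) = 31.070 − 18.030 = 13.040
ΔCt(CG2989-/-) = 28.330 − 18.280 = 10.050
ΔΔCt = 10.050 − 13.040 = -2.990
Fold change = 2^(−(-2.990)) = 2^2.990 = 7.945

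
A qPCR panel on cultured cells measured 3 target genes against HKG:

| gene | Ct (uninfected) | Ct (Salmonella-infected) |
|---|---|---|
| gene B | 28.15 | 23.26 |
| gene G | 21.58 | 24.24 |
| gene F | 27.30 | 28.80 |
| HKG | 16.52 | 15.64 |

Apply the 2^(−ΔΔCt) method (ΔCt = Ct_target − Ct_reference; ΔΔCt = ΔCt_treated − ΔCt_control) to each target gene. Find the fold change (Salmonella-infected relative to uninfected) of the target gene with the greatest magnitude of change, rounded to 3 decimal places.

gene B: ΔΔCt = (23.26−15.64) − (28.15−16.52) = 7.62 − 11.63 = -4.01; fold change = 2^4.01 = 16.111
gene G: ΔΔCt = (24.24−15.64) − (21.58−16.52) = 8.60 − 5.06 = 3.54; fold change = 2^-3.54 = 0.086
gene F: ΔΔCt = (28.80−15.64) − (27.30−16.52) = 13.16 − 10.78 = 2.38; fold change = 2^-2.38 = 0.192
gene B has the largest |ΔΔCt| = 4.01.

16.111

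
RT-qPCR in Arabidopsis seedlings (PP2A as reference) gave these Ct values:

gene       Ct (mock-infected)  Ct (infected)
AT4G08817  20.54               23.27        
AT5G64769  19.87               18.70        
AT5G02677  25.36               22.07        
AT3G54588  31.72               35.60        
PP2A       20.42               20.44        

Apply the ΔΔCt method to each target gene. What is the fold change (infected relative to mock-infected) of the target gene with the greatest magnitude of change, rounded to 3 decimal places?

0.069

AT4G08817: ΔΔCt = (23.27−20.44) − (20.54−20.42) = 2.83 − 0.12 = 2.71; fold change = 2^-2.71 = 0.153
AT5G64769: ΔΔCt = (18.70−20.44) − (19.87−20.42) = -1.74 − (-0.55) = -1.19; fold change = 2^1.19 = 2.282
AT5G02677: ΔΔCt = (22.07−20.44) − (25.36−20.42) = 1.63 − 4.94 = -3.31; fold change = 2^3.31 = 9.918
AT3G54588: ΔΔCt = (35.60−20.44) − (31.72−20.42) = 15.16 − 11.30 = 3.86; fold change = 2^-3.86 = 0.069
AT3G54588 has the largest |ΔΔCt| = 3.86.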